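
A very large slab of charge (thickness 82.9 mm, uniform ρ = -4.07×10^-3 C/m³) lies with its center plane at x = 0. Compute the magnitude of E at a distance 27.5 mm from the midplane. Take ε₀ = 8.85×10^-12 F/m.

E ≈ 1.26×10^7 V/m

By symmetry E is perpendicular to the slab. A Gaussian pillbox from −27.5 mm to +27.5 mm (face area A) lies entirely within the slab.
Q_enc = ρ·(2x)·A and flux = 2EA, so 2EA = 2ρxA/ε₀ ⇒ E = |ρ|x/ε₀.
E = (4.07×10^-3)(0.0275)/(8.85×10^-12) = 1.26×10^7 N/C.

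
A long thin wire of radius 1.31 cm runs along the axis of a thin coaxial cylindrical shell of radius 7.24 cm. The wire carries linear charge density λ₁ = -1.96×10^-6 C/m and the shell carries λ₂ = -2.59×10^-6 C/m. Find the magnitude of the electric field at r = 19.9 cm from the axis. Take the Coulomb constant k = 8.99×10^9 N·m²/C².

|E| = 4.11e5 V/m

Coaxial Gaussian cylinder, radius r = 19.9 cm, length L (r > 7.24 cm, enclosing both).
λ_enc = λ₁ + λ₂ = (-1.96e-6) + (-2.59×10^-6) = -4.55×10^-6 C/m.
Gauss's law: E·2πrL = λ_enc L/ε₀.
E = 2k|λ_enc|/r = 2(8.99×10^9)(4.55×10^-6)/(0.199) = 4.11e5 N/C.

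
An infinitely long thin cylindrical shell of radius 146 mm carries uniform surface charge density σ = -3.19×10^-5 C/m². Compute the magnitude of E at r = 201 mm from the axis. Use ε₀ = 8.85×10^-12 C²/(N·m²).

By cylindrical symmetry E is radial; use a coaxial Gaussian cylinder of radius 201 mm and length L (r > 146 mm).
The whole shell is enclosed: λ_enc = σ·2πR = (-3.19×10^-5)·2π·(0.146) = -2.926×10^-5 C/m.
Applying ∮E·dA = Q_enc/ε₀ with the end caps contributing no flux:
E = |λ_enc|/(2πε₀r) = (2.926e-5)/(2π·8.85×10^-12·0.201) = 2.62×10^6 N/C.

|E| = 2.62e6 V/m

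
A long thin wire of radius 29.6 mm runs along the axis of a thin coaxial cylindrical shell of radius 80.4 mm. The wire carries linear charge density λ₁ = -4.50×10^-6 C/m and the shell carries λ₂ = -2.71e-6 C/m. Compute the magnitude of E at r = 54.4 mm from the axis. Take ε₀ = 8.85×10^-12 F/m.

Take a coaxial cylindrical Gaussian surface of radius r = 54.4 mm and length L (between the conductors, 29.6 mm < r < 80.4 mm).
Only the inner wire is enclosed; the outer shell contributes nothing inside itself. λ_enc = λ₁ = -4.50×10^-6 C/m.
Applying ∮E·dA = Q_enc/ε₀ with the end caps contributing no flux:
E = |λ_enc|/(2πε₀r) = (4.50×10^-6)/(2π·8.85×10^-12·0.0544) = 1.49e6 N/C.

|E| = 1.49×10^6 N/C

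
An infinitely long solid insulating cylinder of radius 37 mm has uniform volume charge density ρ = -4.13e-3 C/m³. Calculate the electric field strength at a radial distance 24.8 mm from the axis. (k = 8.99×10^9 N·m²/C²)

E = 5.79e6 V/m

By cylindrical symmetry E is radial; use a coaxial Gaussian cylinder of radius 24.8 mm and length L (r < R).
Enclosed charge per unit length: λ_enc = ρ·πr² = (-4.13×10^-3)π(0.0248)² = -7.98×10^-6 C/m.
Applying ∮E·dA = Q_enc/ε₀ with the end caps contributing no flux:
E = 2k|λ_enc|/r = 2(8.99×10^9)(7.98×10^-6)/(0.0248) = 5.79×10^6 N/C.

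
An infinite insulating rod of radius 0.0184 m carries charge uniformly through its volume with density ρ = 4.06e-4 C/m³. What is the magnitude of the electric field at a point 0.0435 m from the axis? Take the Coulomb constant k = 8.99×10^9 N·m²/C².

|E| = 1.78×10^5 N/C

Coaxial Gaussian cylinder, radius r = 0.0435 m, length L (r > 0.0184 m, full cross-section enclosed).
λ_enc = ρ·πR² = (4.06e-4)π(0.0184)² = 4.318×10^-7 C/m.
Gauss's law: E·2πrL = λ_enc L/ε₀.
E = 2k|λ_enc|/r = 2(8.99×10^9)(4.318e-7)/(0.0435) = 1.78×10^5 N/C.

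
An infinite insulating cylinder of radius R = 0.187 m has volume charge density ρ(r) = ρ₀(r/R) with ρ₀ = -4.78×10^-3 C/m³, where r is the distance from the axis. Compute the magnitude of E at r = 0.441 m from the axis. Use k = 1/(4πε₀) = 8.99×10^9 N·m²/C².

Take a coaxial cylindrical Gaussian surface of radius r = 0.441 m and length L (r > R, full charge per length enclosed).
λ_enc = 2π ∫₀^R ρ₀(r'/R)^1 r' dr' = 2πρ₀R²/3 = -3.501e-4 C/m.
Since E is radial and uniform over the curved surface, Φ = E·2πrL = Q_enc/ε₀ = λ_enc L/ε₀.
E = 2k|λ_enc|/r = 2(8.99×10^9)(3.501e-4)/(0.441) = 1.43e7 N/C.

E = 1.43e7 N/C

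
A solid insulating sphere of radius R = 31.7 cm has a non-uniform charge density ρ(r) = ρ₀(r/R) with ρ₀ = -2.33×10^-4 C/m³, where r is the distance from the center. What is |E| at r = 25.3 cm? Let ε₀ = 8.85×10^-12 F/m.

Take a concentric spherical Gaussian surface of radius r = 25.3 cm (r < R).
Integrate the density: Q_enc = 4π ∫₀^r ρ₀(r'/R)^1 r'² dr' = 4πρ₀ r^4/(4·R) = -9.461×10^-6 C.
Applying ∮E·dA = Q_enc/ε₀ with Φ = E(4πr²):
E = |Q_enc|/(4πε₀r²) = (9.461×10^-6)/(4π·8.85×10^-12·(0.253)²) = 1.33×10^6 N/C.

|E| ≈ 1.33×10^6 V/m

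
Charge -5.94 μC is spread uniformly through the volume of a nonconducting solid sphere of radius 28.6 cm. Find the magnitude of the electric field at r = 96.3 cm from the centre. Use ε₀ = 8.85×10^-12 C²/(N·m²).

Use a concentric Gaussian sphere at r = 96.3 cm (r > R, so the entire charge is enclosed).
Q_enc = -5.94 μC = -5.94e-6 C.
Gauss's law: E·4πr² = Q_enc/ε₀.
E = |Q_enc|/(4πε₀r²) = (5.94×10^-6)/(4π·8.85×10^-12·(0.963)²) = 5.76×10^4 N/C.

|E| ≈ 5.76e4 N/C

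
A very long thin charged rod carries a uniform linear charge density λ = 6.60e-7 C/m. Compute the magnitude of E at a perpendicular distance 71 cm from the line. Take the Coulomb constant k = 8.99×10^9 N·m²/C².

E = 1.67e4 N/C

Take a coaxial cylindrical Gaussian surface of radius r = 71 cm and length L.
Q_enc = λL, so λ_enc = 6.60e-7 C/m.
Since E is radial and uniform over the curved surface, Φ = E·2πrL = Q_enc/ε₀ = λ_enc L/ε₀.
E = 2k|λ_enc|/r = 2(8.99×10^9)(6.60×10^-7)/(0.71) = 1.67e4 N/C.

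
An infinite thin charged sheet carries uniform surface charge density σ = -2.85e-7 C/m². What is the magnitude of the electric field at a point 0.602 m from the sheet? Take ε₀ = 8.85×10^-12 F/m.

|E| ≈ 1.61×10^4 N/C

Choose a cylindrical pillbox piercing the sheet, end faces (area A) parallel to it.
Only the two end caps contribute flux: Φ = 2EA. With Q_enc = σA, Gauss's law gives E = |σ|/(2ε₀).
E = |σ|/(2ε₀) = (2.85×10^-7)/(2·8.85×10^-12) = 1.61×10^4 N/C.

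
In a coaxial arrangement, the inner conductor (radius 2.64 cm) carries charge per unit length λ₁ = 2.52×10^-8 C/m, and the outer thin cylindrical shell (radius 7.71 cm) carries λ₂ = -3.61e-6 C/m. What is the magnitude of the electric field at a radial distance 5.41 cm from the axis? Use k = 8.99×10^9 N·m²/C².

By cylindrical symmetry E is radial; use a coaxial Gaussian cylinder of radius 5.41 cm and length L (between the conductors, 2.64 cm < r < 7.71 cm).
The shell at 7.71 cm lies outside the Gaussian surface, so λ_enc = λ₁ = 2.52×10^-8 C/m.
Since E is radial and uniform over the curved surface, Φ = E·2πrL = Q_enc/ε₀ = λ_enc L/ε₀.
E = 2k|λ_enc|/r = 2(8.99×10^9)(2.52×10^-8)/(0.0541) = 8.38×10^3 N/C.

8.38e3 V/m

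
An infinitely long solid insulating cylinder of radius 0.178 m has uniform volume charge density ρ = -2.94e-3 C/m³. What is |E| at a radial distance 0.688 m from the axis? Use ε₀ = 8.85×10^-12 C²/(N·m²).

E = 7.65×10^6 V/m

Coaxial Gaussian cylinder, radius r = 0.688 m, length L (r > 0.178 m, full cross-section enclosed).
λ_enc = ρ·πR² = (-2.94×10^-3)π(0.178)² = -2.926e-4 C/m.
Applying ∮E·dA = Q_enc/ε₀ with the end caps contributing no flux:
E = |λ_enc|/(2πε₀r) = (2.926×10^-4)/(2π·8.85×10^-12·0.688) = 7.65×10^6 N/C.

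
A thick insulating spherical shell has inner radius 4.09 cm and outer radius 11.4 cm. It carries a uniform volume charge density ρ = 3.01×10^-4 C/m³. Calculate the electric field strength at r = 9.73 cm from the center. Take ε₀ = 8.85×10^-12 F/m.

By spherical symmetry E is radial; choose a Gaussian sphere of radius r = 9.73 cm (within the shell material, 4.09 cm < r < 11.4 cm).
Only the shell between 4.09 cm and r is enclosed: Q_enc = ρ·(4π/3)(r³ − a³) = (3.01×10^-4)·(4π/3)·((0.0973)³ − (0.0409)³) = 1.075×10^-6 C.
Gauss's law: E·4πr² = Q_enc/ε₀.
E = |Q_enc|/(4πε₀r²) = (1.075×10^-6)/(4π·8.85×10^-12·(0.0973)²) = 1.02×10^6 N/C.

E ≈ 1.02×10^6 V/m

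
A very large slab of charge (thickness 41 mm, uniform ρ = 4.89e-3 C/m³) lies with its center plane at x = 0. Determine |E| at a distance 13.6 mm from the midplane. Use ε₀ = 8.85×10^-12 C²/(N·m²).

By symmetry E is perpendicular to the slab. A Gaussian pillbox from −13.6 mm to +13.6 mm (face area A) lies entirely within the slab.
Q_enc = ρ·(2x)·A and flux = 2EA, so 2EA = 2ρxA/ε₀ ⇒ E = |ρ|x/ε₀.
E = (4.89×10^-3)(0.0136)/(8.85×10^-12) = 7.51×10^6 N/C.

|E| = 7.51×10^6 N/C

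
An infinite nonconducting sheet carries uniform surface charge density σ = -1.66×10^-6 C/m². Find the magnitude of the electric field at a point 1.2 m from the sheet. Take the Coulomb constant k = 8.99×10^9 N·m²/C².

9.38e4 V/m

By planar symmetry E is perpendicular to the sheet and uniform; use a Gaussian pillbox with flat faces of area A on each side of the sheet.
Flux Φ = 2EA and Q_enc = σA, so 2EA = σA/ε₀ ⇒ E = |σ|/(2ε₀), independent of distance.
E = 2πk|σ| = 2π(8.99×10^9)(1.66×10^-6) = 9.38×10^4 N/C.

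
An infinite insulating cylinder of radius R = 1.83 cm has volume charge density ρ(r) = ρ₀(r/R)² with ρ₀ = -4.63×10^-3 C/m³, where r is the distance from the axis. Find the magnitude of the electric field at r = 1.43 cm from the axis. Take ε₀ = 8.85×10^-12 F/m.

1.14×10^6 N/C

Coaxial Gaussian cylinder, radius r = 1.43 cm, length L (r < R).
Integrating ρ over the cross-section to radius r: λ_enc = (2πρ₀/R²) ∫₀^r r'^3 dr' = 2πρ₀ r^4/(4·R²) = -9.081×10^-7 C/m.
By Gauss's law (flux through the curved wall only), E·2πrL = λ_enc L/ε₀.
E = |λ_enc|/(2πε₀r) = (9.081e-7)/(2π·8.85×10^-12·0.0143) = 1.14×10^6 N/C.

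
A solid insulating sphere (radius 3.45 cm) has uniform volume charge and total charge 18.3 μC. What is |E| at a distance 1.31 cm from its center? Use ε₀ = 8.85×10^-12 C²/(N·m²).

|E| = 5.25×10^7 N/C

Symmetry ⇒ E = E(r) r̂. Gaussian sphere of radius r = 1.31 cm (r < R).
For a uniform sphere the enclosed fraction is (r/R)³, so Q_enc = (18.3 μC)(0.0131/0.0345)³ = 1.002e-6 C.
By Gauss's law, ∮E·dA = E·4πr² = Q_enc/ε₀.
E = |Q_enc|/(4πε₀r²) = (1.002×10^-6)/(4π·8.85×10^-12·(0.0131)²) = 5.25e7 N/C.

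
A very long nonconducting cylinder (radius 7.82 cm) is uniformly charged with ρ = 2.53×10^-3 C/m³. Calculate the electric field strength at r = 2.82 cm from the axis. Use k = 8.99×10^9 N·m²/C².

4.03×10^6 N/C

By cylindrical symmetry E is radial; use a coaxial Gaussian cylinder of radius 2.82 cm and length L (r < R).
Enclosed charge per unit length: λ_enc = ρ·πr² = (2.53e-3)π(0.0282)² = 6.321×10^-6 C/m.
By Gauss's law (flux through the curved wall only), E·2πrL = λ_enc L/ε₀.
E = 2k|λ_enc|/r = 2(8.99×10^9)(6.321×10^-6)/(0.0282) = 4.03×10^6 N/C.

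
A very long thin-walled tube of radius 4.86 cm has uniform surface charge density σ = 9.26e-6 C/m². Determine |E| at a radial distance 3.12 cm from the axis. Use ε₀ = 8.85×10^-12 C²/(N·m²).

E = 0

Coaxial Gaussian cylinder, radius r = 3.12 cm, length L (r < 4.86 cm, inside the shell).
No charge is enclosed, so Gauss's law gives E·2πrL = 0 ⇒ E = 0.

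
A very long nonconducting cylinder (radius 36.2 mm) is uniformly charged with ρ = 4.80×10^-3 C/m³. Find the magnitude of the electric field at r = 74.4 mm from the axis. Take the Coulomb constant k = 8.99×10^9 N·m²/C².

4.78e6 N/C

Coaxial Gaussian cylinder, radius r = 74.4 mm, length L (r > 36.2 mm, full cross-section enclosed).
λ_enc = ρ·πR² = (4.80e-3)π(0.0362)² = 1.976×10^-5 C/m.
Applying ∮E·dA = Q_enc/ε₀ with the end caps contributing no flux:
E = 2k|λ_enc|/r = 2(8.99×10^9)(1.976×10^-5)/(0.0744) = 4.78×10^6 N/C.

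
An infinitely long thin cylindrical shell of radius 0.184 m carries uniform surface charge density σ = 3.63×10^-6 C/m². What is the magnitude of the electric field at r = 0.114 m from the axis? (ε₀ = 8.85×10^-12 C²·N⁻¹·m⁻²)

By cylindrical symmetry E is radial; use a coaxial Gaussian cylinder of radius 0.114 m and length L (r < 0.184 m, inside the shell).
All the surface charge lies outside this cylinder: Q_enc = 0, hence E = 0.

E = 0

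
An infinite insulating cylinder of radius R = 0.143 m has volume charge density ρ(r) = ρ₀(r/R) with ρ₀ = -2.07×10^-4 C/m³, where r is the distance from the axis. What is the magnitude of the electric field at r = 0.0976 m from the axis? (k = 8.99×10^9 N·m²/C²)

By cylindrical symmetry E is radial; use a coaxial Gaussian cylinder of radius 0.0976 m and length L (r < R).
Integrating ρ over the cross-section to radius r: λ_enc = (2πρ₀/R) ∫₀^r r'^2 dr' = 2πρ₀ r^3/(3·R) = -2.819×10^-6 C/m.
Since E is radial and uniform over the curved surface, Φ = E·2πrL = Q_enc/ε₀ = λ_enc L/ε₀.
E = 2k|λ_enc|/r = 2(8.99×10^9)(2.819×10^-6)/(0.0976) = 5.19×10^5 N/C.

E = 5.19×10^5 N/C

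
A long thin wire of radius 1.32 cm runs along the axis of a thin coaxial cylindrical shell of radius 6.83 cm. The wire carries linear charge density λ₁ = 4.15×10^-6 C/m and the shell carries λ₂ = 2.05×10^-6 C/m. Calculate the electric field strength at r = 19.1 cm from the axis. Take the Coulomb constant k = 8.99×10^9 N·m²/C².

|E| = 5.84×10^5 V/m

By cylindrical symmetry E is radial; use a coaxial Gaussian cylinder of radius 19.1 cm and length L (r > 6.83 cm, enclosing both).
λ_enc = λ₁ + λ₂ = (4.15×10^-6) + (2.05×10^-6) = 6.20×10^-6 C/m.
By Gauss's law (flux through the curved wall only), E·2πrL = λ_enc L/ε₀.
E = 2k|λ_enc|/r = 2(8.99×10^9)(6.20×10^-6)/(0.191) = 5.84×10^5 N/C.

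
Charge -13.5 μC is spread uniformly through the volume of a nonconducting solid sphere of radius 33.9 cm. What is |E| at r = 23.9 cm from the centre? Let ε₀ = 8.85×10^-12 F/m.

7.45×10^5 N/C

Take a concentric spherical Gaussian surface of radius r = 23.9 cm (r < R).
For a uniform sphere the enclosed fraction is (r/R)³, so Q_enc = (-13.5 μC)(0.239/0.339)³ = -4.731×10^-6 C.
Since E is radial and uniform over the Gaussian sphere, Φ = E·4πr² = Q_enc/ε₀.
E = |Q_enc|/(4πε₀r²) = (4.731×10^-6)/(4π·8.85×10^-12·(0.239)²) = 7.45×10^5 N/C.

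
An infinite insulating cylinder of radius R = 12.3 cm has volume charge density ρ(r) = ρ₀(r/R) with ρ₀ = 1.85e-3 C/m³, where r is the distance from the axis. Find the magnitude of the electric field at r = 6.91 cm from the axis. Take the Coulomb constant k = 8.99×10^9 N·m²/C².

Take a coaxial cylindrical Gaussian surface of radius r = 6.91 cm and length L (r < R).
Integrating ρ over the cross-section to radius r: λ_enc = (2πρ₀/R) ∫₀^r r'^2 dr' = 2πρ₀ r^3/(3·R) = 1.039e-5 C/m.
Applying ∮E·dA = Q_enc/ε₀ with the end caps contributing no flux:
E = 2k|λ_enc|/r = 2(8.99×10^9)(1.039×10^-5)/(0.0691) = 2.70×10^6 N/C.

E ≈ 2.70×10^6 N/C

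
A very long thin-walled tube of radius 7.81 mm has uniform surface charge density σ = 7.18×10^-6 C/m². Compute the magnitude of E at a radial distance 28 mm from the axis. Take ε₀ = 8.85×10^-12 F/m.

By cylindrical symmetry E is radial; use a coaxial Gaussian cylinder of radius 28 mm and length L (r > 7.81 mm).
The whole shell is enclosed: λ_enc = σ·2πR = (7.18e-6)·2π·(0.00781) = 3.523×10^-7 C/m.
Gauss's law: E·2πrL = λ_enc L/ε₀.
E = |λ_enc|/(2πε₀r) = (3.523e-7)/(2π·8.85×10^-12·0.028) = 2.26e5 N/C.

2.26×10^5 V/m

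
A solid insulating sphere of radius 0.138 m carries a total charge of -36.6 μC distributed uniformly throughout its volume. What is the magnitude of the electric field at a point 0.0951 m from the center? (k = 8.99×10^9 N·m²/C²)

Symmetry ⇒ E = E(r) r̂. Gaussian sphere of radius r = 0.0951 m (r < R).
Only the charge within r is enclosed: Q_enc = Q·(r/R)³ = (-36.6 μC)·(0.0951 m/0.138 m)³ = -1.198×10^-5 C.
Applying ∮E·dA = Q_enc/ε₀ with Φ = E(4πr²):
E = k|Q_enc|/r² = (8.99×10^9)(1.198×10^-5)/(0.0951)² = 1.19×10^7 N/C.

E = 1.19×10^7 N/C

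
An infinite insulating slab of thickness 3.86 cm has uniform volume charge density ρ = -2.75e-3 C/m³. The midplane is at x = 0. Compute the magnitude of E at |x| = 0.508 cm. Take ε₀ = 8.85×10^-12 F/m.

E = 1.58×10^6 N/C

By symmetry E is perpendicular to the slab. A Gaussian pillbox from −0.508 cm to +0.508 cm (face area A) lies entirely within the slab.
Q_enc = ρ·(2x)·A and flux = 2EA, so 2EA = 2ρxA/ε₀ ⇒ E = |ρ|x/ε₀.
E = (2.75e-3)(0.00508)/(8.85×10^-12) = 1.58×10^6 N/C.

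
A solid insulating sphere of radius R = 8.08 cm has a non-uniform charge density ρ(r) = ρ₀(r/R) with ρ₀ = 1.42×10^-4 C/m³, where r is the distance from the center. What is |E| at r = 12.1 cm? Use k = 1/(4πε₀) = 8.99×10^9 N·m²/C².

|E| ≈ 1.44e5 N/C

Symmetry ⇒ E = E(r) r̂. Gaussian sphere of radius r = 12.1 cm (r > R, all charge enclosed).
Q_enc = 4π ∫₀^R ρ₀(r'/R)^1 r'² dr' = 4πρ₀R³/4 = 2.353×10^-7 C.
Applying ∮E·dA = Q_enc/ε₀ with Φ = E(4πr²):
E = k|Q_enc|/r² = (8.99×10^9)(2.353×10^-7)/(0.121)² = 1.44×10^5 N/C.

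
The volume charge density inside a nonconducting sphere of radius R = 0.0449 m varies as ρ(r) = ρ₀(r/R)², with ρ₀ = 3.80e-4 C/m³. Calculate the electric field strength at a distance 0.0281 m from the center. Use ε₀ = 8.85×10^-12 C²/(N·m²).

By spherical symmetry E is radial; choose a Gaussian sphere of radius r = 0.0281 m (r < R).
Integrate the density: Q_enc = 4π ∫₀^r ρ₀(r'/R)^2 r'² dr' = 4πρ₀ r^5/(5·R²) = 8.30×10^-9 C.
Applying ∮E·dA = Q_enc/ε₀ with Φ = E(4πr²):
E = |Q_enc|/(4πε₀r²) = (8.30e-9)/(4π·8.85×10^-12·(0.0281)²) = 9.45×10^4 N/C.

E ≈ 9.45×10^4 N/C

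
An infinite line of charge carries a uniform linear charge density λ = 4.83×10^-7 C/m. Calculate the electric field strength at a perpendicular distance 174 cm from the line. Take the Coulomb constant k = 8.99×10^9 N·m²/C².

|E| = 4.99e3 N/C

Coaxial Gaussian cylinder, radius r = 174 cm, length L.
Q_enc = λL, so λ_enc = 4.83×10^-7 C/m.
By Gauss's law (flux through the curved wall only), E·2πrL = λ_enc L/ε₀.
E = 2k|λ_enc|/r = 2(8.99×10^9)(4.83×10^-7)/(1.74) = 4.99×10^3 N/C.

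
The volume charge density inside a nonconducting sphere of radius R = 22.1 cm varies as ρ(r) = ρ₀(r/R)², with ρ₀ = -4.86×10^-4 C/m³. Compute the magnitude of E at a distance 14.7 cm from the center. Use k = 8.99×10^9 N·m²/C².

Use a concentric Gaussian sphere at r = 14.7 cm (r < R).
Q_enc = ∫₀^r ρ(r')·4πr'² dr' = (4πρ₀/R²) ∫₀^r r'^4 dr' = 4πρ₀ r^5/(5·R²) = -1.717e-6 C.
By Gauss's law, ∮E·dA = E·4πr² = Q_enc/ε₀.
E = k|Q_enc|/r² = (8.99×10^9)(1.717×10^-6)/(0.147)² = 7.14×10^5 N/C.

7.14×10^5 V/m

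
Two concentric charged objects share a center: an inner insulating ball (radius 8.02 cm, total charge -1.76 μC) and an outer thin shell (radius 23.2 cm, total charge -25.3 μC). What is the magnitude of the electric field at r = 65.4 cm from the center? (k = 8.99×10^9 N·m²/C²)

|E| = 5.69e5 N/C

By spherical symmetry E is radial; choose a Gaussian sphere of radius r = 65.4 cm (r > 23.2 cm, enclosing both).
Q_enc = (-1.76 μC) + (-25.3 μC) = -2.706×10^-5 C.
Gauss's law: E·4πr² = Q_enc/ε₀.
E = k|Q_enc|/r² = (8.99×10^9)(2.706×10^-5)/(0.654)² = 5.69×10^5 N/C.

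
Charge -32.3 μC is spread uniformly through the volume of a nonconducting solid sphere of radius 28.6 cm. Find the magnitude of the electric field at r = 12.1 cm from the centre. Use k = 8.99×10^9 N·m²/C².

Take a concentric spherical Gaussian surface of radius r = 12.1 cm (r < R).
Only the charge within r is enclosed: Q_enc = Q·(r/R)³ = (-32.3 μC)·(12.1 cm/28.6 cm)³ = -2.446e-6 C.
Gauss's law: E·4πr² = Q_enc/ε₀.
E = k|Q_enc|/r² = (8.99×10^9)(2.446×10^-6)/(0.121)² = 1.50e6 N/C.

E ≈ 1.50×10^6 N/C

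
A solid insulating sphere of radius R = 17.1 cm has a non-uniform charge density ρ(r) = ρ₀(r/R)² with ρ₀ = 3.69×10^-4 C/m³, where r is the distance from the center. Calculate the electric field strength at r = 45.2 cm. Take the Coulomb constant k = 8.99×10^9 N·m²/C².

Take a concentric spherical Gaussian surface of radius r = 45.2 cm (r > R, all charge enclosed).
Q_enc = 4π ∫₀^R ρ₀(r'/R)^2 r'² dr' = 4πρ₀R³/5 = 4.637×10^-6 C.
Since E is radial and uniform over the Gaussian sphere, Φ = E·4πr² = Q_enc/ε₀.
E = k|Q_enc|/r² = (8.99×10^9)(4.637×10^-6)/(0.452)² = 2.04e5 N/C.

|E| ≈ 2.04e5 N/C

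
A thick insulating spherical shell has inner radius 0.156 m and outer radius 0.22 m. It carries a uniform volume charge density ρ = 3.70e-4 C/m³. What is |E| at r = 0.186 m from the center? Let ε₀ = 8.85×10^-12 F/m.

By spherical symmetry E is radial; choose a Gaussian sphere of radius r = 0.186 m (within the shell material, 0.156 m < r < 0.22 m).
Enclosed charge is the volume from a to r: Q_enc = (4π/3)ρ(r³ − a³) = 4.089×10^-6 C.
Since E is radial and uniform over the Gaussian sphere, Φ = E·4πr² = Q_enc/ε₀.
E = |Q_enc|/(4πε₀r²) = (4.089×10^-6)/(4π·8.85×10^-12·(0.186)²) = 1.06×10^6 N/C.

|E| ≈ 1.06×10^6 N/C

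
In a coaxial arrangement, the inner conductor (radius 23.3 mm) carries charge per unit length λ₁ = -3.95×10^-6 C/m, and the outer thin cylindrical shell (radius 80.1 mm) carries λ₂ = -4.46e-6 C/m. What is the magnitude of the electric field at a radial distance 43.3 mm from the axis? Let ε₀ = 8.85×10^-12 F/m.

Choose a coaxial cylinder of radius r = 43.3 mm (arbitrary length L) as the Gaussian surface (between the conductors, 23.3 mm < r < 80.1 mm).
Only the inner wire is enclosed; the outer shell contributes nothing inside itself. λ_enc = λ₁ = -3.95e-6 C/m.
Since E is radial and uniform over the curved surface, Φ = E·2πrL = Q_enc/ε₀ = λ_enc L/ε₀.
E = |λ_enc|/(2πε₀r) = (3.95×10^-6)/(2π·8.85×10^-12·0.0433) = 1.64e6 N/C.

|E| ≈ 1.64e6 N/C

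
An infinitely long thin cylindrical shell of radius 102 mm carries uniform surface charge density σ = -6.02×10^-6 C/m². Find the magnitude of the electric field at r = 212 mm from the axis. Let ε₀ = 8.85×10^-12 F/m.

Coaxial Gaussian cylinder, radius r = 212 mm, length L (r > 102 mm).
The whole shell is enclosed: λ_enc = σ·2πR = (-6.02×10^-6)·2π·(0.102) = -3.858×10^-6 C/m.
Applying ∮E·dA = Q_enc/ε₀ with the end caps contributing no flux:
E = |λ_enc|/(2πε₀r) = (3.858×10^-6)/(2π·8.85×10^-12·0.212) = 3.27×10^5 N/C.

E ≈ 3.27×10^5 V/m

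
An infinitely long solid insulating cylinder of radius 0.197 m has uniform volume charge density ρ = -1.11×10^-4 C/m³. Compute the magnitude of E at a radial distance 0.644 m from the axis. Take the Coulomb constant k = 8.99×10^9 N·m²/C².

Choose a coaxial cylinder of radius r = 0.644 m (arbitrary length L) as the Gaussian surface (r > 0.197 m, full cross-section enclosed).
λ_enc = ρ·πR² = (-1.11×10^-4)π(0.197)² = -1.353e-5 C/m.
Gauss's law: E·2πrL = λ_enc L/ε₀.
E = 2k|λ_enc|/r = 2(8.99×10^9)(1.353×10^-5)/(0.644) = 3.78×10^5 N/C.

|E| ≈ 3.78×10^5 V/m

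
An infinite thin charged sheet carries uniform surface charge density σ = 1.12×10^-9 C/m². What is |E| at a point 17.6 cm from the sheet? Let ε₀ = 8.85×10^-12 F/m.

By planar symmetry E is perpendicular to the sheet and uniform; use a Gaussian pillbox with flat faces of area A on each side of the sheet.
Flux Φ = 2EA and Q_enc = σA, so 2EA = σA/ε₀ ⇒ E = |σ|/(2ε₀), independent of distance.
E = |σ|/(2ε₀) = (1.12e-9)/(2·8.85×10^-12) = 63.3 N/C.

E ≈ 63.3 N/C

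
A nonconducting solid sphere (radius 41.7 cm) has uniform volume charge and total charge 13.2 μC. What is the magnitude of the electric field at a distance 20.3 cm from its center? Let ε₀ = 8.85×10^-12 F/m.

Symmetry ⇒ E = E(r) r̂. Gaussian sphere of radius r = 20.3 cm (r < R).
For a uniform sphere the enclosed fraction is (r/R)³, so Q_enc = (13.2 μC)(0.203/0.417)³ = 1.523e-6 C.
Gauss's law: E·4πr² = Q_enc/ε₀.
E = |Q_enc|/(4πε₀r²) = (1.523e-6)/(4π·8.85×10^-12·(0.203)²) = 3.32×10^5 N/C.

E = 3.32×10^5 N/C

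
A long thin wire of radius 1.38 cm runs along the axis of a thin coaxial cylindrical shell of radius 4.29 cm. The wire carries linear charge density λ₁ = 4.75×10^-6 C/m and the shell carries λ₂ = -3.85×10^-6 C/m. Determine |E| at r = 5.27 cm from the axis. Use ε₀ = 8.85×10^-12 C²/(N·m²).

By cylindrical symmetry E is radial; use a coaxial Gaussian cylinder of radius 5.27 cm and length L (r > 4.29 cm, enclosing both).
λ_enc = λ₁ + λ₂ = (4.75×10^-6) + (-3.85×10^-6) = 9.00e-7 C/m.
Since E is radial and uniform over the curved surface, Φ = E·2πrL = Q_enc/ε₀ = λ_enc L/ε₀.
E = |λ_enc|/(2πε₀r) = (9.00e-7)/(2π·8.85×10^-12·0.0527) = 3.07×10^5 N/C.

|E| ≈ 3.07e5 N/C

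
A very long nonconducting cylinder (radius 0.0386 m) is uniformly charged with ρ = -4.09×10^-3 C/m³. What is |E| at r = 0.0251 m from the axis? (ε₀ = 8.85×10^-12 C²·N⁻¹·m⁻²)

5.80×10^6 N/C

Choose a coaxial cylinder of radius r = 0.0251 m (arbitrary length L) as the Gaussian surface (r < R).
Enclosed charge per unit length: λ_enc = ρ·πr² = (-4.09×10^-3)π(0.0251)² = -8.095×10^-6 C/m.
Applying ∮E·dA = Q_enc/ε₀ with the end caps contributing no flux:
E = |λ_enc|/(2πε₀r) = (8.095×10^-6)/(2π·8.85×10^-12·0.0251) = 5.80e6 N/C.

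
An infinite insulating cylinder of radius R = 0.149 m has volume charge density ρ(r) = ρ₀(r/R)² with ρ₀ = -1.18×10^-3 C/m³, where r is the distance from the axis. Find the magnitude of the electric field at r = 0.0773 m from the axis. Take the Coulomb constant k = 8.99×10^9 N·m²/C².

Coaxial Gaussian cylinder, radius r = 0.0773 m, length L (r < R).
Integrating ρ over the cross-section to radius r: λ_enc = (2πρ₀/R²) ∫₀^r r'^3 dr' = 2πρ₀ r^4/(4·R²) = -2.981e-6 C/m.
By Gauss's law (flux through the curved wall only), E·2πrL = λ_enc L/ε₀.
E = 2k|λ_enc|/r = 2(8.99×10^9)(2.981×10^-6)/(0.0773) = 6.93×10^5 N/C.

|E| = 6.93e5 N/C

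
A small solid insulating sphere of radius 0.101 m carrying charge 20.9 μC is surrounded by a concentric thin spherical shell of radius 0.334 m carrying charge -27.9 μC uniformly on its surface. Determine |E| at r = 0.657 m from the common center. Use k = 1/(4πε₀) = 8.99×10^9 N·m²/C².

|E| = 1.46×10^5 N/C

Take a concentric spherical Gaussian surface of radius r = 0.657 m (r > 0.334 m, enclosing both).
Q_enc = (20.9 μC) + (-27.9 μC) = -7.00×10^-6 C.
Since E is radial and uniform over the Gaussian sphere, Φ = E·4πr² = Q_enc/ε₀.
E = k|Q_enc|/r² = (8.99×10^9)(7.00×10^-6)/(0.657)² = 1.46×10^5 N/C.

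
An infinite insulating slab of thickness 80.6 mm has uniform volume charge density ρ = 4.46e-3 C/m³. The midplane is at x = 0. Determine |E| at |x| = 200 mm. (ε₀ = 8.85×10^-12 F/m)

The point |x| = 200 mm lies outside the slab (half-thickness 0.0403 m). A symmetric pillbox spanning the full slab encloses Q_enc = ρ·d·A.
Flux = 2EA ⇒ E = |ρ|d/(2ε₀), independent of distance outside.
E = (4.46×10^-3)(0.0806)/(2·8.85×10^-12) = 2.03e7 N/C.

E = 2.03×10^7 V/m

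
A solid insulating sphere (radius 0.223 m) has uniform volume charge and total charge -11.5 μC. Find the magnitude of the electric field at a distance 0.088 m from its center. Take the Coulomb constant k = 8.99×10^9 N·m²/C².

Symmetry ⇒ E = E(r) r̂. Gaussian sphere of radius r = 0.088 m (r < R).
For a uniform sphere the enclosed fraction is (r/R)³, so Q_enc = (-11.5 μC)(0.088/0.223)³ = -7.067×10^-7 C.
Since E is radial and uniform over the Gaussian sphere, Φ = E·4πr² = Q_enc/ε₀.
E = k|Q_enc|/r² = (8.99×10^9)(7.067×10^-7)/(0.088)² = 8.20e5 N/C.

E ≈ 8.20×10^5 N/C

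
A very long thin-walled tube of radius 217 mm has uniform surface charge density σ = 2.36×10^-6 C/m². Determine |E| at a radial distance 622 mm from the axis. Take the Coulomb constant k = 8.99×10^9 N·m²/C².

Choose a coaxial cylinder of radius r = 622 mm (arbitrary length L) as the Gaussian surface (r > 217 mm).
The whole shell is enclosed: λ_enc = σ·2πR = (2.36×10^-6)·2π·(0.217) = 3.218×10^-6 C/m.
Since E is radial and uniform over the curved surface, Φ = E·2πrL = Q_enc/ε₀ = λ_enc L/ε₀.
E = 2k|λ_enc|/r = 2(8.99×10^9)(3.218e-6)/(0.622) = 9.30×10^4 N/C.

E = 9.30×10^4 N/C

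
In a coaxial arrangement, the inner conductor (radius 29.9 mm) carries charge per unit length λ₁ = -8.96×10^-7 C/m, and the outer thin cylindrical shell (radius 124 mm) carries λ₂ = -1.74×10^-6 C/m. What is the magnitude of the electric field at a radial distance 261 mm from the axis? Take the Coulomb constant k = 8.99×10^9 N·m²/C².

Coaxial Gaussian cylinder, radius r = 261 mm, length L (r > 124 mm, enclosing both).
λ_enc = λ₁ + λ₂ = (-8.96×10^-7) + (-1.74×10^-6) = -2.636×10^-6 C/m.
Gauss's law: E·2πrL = λ_enc L/ε₀.
E = 2k|λ_enc|/r = 2(8.99×10^9)(2.636×10^-6)/(0.261) = 1.82×10^5 N/C.

1.82×10^5 V/m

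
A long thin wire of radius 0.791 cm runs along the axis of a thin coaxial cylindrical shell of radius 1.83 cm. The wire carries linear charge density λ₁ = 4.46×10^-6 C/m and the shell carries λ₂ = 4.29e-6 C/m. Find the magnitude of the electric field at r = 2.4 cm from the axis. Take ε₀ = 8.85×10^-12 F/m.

6.56e6 N/C

Take a coaxial cylindrical Gaussian surface of radius r = 2.4 cm and length L (r > 1.83 cm, enclosing both).
λ_enc = λ₁ + λ₂ = (4.46×10^-6) + (4.29×10^-6) = 8.75e-6 C/m.
Applying ∮E·dA = Q_enc/ε₀ with the end caps contributing no flux:
E = |λ_enc|/(2πε₀r) = (8.75×10^-6)/(2π·8.85×10^-12·0.024) = 6.56e6 N/C.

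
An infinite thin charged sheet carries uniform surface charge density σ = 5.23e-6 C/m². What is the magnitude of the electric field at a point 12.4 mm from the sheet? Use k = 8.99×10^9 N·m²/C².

The symmetry is planar: E is normal to the sheet and the same magnitude on both sides. Take a pillbox straddling the sheet with end-cap area A.
Flux Φ = 2EA and Q_enc = σA, so 2EA = σA/ε₀ ⇒ E = |σ|/(2ε₀), independent of distance.
E = 2πk|σ| = 2π(8.99×10^9)(5.23×10^-6) = 2.95e5 N/C.

2.95×10^5 V/m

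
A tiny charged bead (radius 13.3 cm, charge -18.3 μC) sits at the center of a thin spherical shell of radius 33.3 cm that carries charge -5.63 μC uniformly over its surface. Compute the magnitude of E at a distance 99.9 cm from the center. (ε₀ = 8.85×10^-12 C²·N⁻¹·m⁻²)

|E| = 2.16e5 N/C

By spherical symmetry E is radial; choose a Gaussian sphere of radius r = 99.9 cm (r > 33.3 cm, enclosing both).
Q_enc = (-18.3 μC) + (-5.63 μC) = -2.393×10^-5 C.
Applying ∮E·dA = Q_enc/ε₀ with Φ = E(4πr²):
E = |Q_enc|/(4πε₀r²) = (2.393×10^-5)/(4π·8.85×10^-12·(0.999)²) = 2.16×10^5 N/C.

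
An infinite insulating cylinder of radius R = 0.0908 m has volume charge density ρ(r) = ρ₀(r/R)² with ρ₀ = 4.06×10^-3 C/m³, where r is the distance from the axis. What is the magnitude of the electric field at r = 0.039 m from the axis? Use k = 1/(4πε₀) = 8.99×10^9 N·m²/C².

Choose a coaxial cylinder of radius r = 0.039 m (arbitrary length L) as the Gaussian surface (r < R).
Integrating ρ over the cross-section to radius r: λ_enc = (2πρ₀/R²) ∫₀^r r'^3 dr' = 2πρ₀ r^4/(4·R²) = 1.79e-6 C/m.
Since E is radial and uniform over the curved surface, Φ = E·2πrL = Q_enc/ε₀ = λ_enc L/ε₀.
E = 2k|λ_enc|/r = 2(8.99×10^9)(1.79×10^-6)/(0.039) = 8.25e5 N/C.

8.25×10^5 N/C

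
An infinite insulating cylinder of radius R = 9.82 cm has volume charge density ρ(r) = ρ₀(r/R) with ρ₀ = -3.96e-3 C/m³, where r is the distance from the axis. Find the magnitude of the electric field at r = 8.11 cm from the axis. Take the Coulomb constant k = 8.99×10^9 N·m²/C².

9.99×10^6 V/m

Coaxial Gaussian cylinder, radius r = 8.11 cm, length L (r < R).
λ_enc = ∫₀^r ρ(r')·2πr' dr' = (2πρ₀/R)·r^3/3 = -4.505×10^-5 C/m.
Gauss's law: E·2πrL = λ_enc L/ε₀.
E = 2k|λ_enc|/r = 2(8.99×10^9)(4.505×10^-5)/(0.0811) = 9.99×10^6 N/C.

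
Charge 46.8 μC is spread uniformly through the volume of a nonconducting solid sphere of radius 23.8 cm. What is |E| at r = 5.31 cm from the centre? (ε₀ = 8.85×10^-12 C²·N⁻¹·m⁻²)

E = 1.66×10^6 N/C

Symmetry ⇒ E = E(r) r̂. Gaussian sphere of radius r = 5.31 cm (r < R).
For a uniform sphere the enclosed fraction is (r/R)³, so Q_enc = (46.8 μC)(0.0531/0.238)³ = 5.198×10^-7 C.
Since E is radial and uniform over the Gaussian sphere, Φ = E·4πr² = Q_enc/ε₀.
E = |Q_enc|/(4πε₀r²) = (5.198e-7)/(4π·8.85×10^-12·(0.0531)²) = 1.66×10^6 N/C.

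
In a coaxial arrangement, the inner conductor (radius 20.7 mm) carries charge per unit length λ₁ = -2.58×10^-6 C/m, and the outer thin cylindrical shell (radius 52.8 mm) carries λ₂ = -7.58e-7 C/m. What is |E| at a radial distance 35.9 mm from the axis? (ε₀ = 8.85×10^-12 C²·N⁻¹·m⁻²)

|E| = 1.29e6 V/m

Take a coaxial cylindrical Gaussian surface of radius r = 35.9 mm and length L (between the conductors, 20.7 mm < r < 52.8 mm).
Only the inner wire is enclosed; the outer shell contributes nothing inside itself. λ_enc = λ₁ = -2.58e-6 C/m.
Since E is radial and uniform over the curved surface, Φ = E·2πrL = Q_enc/ε₀ = λ_enc L/ε₀.
E = |λ_enc|/(2πε₀r) = (2.58e-6)/(2π·8.85×10^-12·0.0359) = 1.29e6 N/C.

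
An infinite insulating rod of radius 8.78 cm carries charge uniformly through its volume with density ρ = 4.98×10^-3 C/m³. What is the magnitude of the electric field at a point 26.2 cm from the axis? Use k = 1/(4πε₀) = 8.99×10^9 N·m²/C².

Coaxial Gaussian cylinder, radius r = 26.2 cm, length L (r > 8.78 cm, full cross-section enclosed).
λ_enc = ρ·πR² = (4.98×10^-3)π(0.0878)² = 1.206e-4 C/m.
Gauss's law: E·2πrL = λ_enc L/ε₀.
E = 2k|λ_enc|/r = 2(8.99×10^9)(1.206e-4)/(0.262) = 8.28e6 N/C.

8.28e6 N/C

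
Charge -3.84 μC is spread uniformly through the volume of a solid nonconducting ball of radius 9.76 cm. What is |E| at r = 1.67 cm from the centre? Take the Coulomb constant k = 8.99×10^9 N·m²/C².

Take a concentric spherical Gaussian surface of radius r = 1.67 cm (r < R).
For a uniform sphere the enclosed fraction is (r/R)³, so Q_enc = (-3.84 μC)(0.0167/0.0976)³ = -1.924×10^-8 C.
Gauss's law: E·4πr² = Q_enc/ε₀.
E = k|Q_enc|/r² = (8.99×10^9)(1.924e-8)/(0.0167)² = 6.20×10^5 N/C.

|E| ≈ 6.20×10^5 N/C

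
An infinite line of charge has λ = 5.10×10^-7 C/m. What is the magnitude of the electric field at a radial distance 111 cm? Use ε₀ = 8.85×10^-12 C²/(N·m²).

E = 8.26×10^3 V/m

Coaxial Gaussian cylinder, radius r = 111 cm, length L.
Q_enc = λL, so λ_enc = 5.10×10^-7 C/m.
By Gauss's law (flux through the curved wall only), E·2πrL = λ_enc L/ε₀.
E = |λ_enc|/(2πε₀r) = (5.10×10^-7)/(2π·8.85×10^-12·1.11) = 8.26×10^3 N/C.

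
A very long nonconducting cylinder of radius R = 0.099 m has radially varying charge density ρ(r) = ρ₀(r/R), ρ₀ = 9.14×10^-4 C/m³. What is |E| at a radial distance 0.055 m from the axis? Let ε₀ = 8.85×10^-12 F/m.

Choose a coaxial cylinder of radius r = 0.055 m (arbitrary length L) as the Gaussian surface (r < R).
Integrating ρ over the cross-section to radius r: λ_enc = (2πρ₀/R) ∫₀^r r'^2 dr' = 2πρ₀ r^3/(3·R) = 3.217×10^-6 C/m.
Since E is radial and uniform over the curved surface, Φ = E·2πrL = Q_enc/ε₀ = λ_enc L/ε₀.
E = |λ_enc|/(2πε₀r) = (3.217×10^-6)/(2π·8.85×10^-12·0.055) = 1.05×10^6 N/C.

|E| ≈ 1.05×10^6 N/C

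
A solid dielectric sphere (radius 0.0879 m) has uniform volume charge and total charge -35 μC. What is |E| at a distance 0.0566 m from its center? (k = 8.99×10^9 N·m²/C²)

Symmetry ⇒ E = E(r) r̂. Gaussian sphere of radius r = 0.0566 m (r < R).
Only the charge within r is enclosed: Q_enc = Q·(r/R)³ = (-35 μC)·(0.0566 m/0.0879 m)³ = -9.344e-6 C.
Gauss's law: E·4πr² = Q_enc/ε₀.
E = k|Q_enc|/r² = (8.99×10^9)(9.344×10^-6)/(0.0566)² = 2.62×10^7 N/C.

|E| ≈ 2.62e7 N/C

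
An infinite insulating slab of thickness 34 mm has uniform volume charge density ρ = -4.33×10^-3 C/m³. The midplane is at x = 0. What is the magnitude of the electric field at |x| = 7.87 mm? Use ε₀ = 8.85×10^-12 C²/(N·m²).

By symmetry E is perpendicular to the slab. A Gaussian pillbox from −7.87 mm to +7.87 mm (face area A) lies entirely within the slab.
Q_enc = ρ·(2x)·A and flux = 2EA, so 2EA = 2ρxA/ε₀ ⇒ E = |ρ|x/ε₀.
E = (4.33e-3)(0.00787)/(8.85×10^-12) = 3.85×10^6 N/C.

E ≈ 3.85×10^6 V/m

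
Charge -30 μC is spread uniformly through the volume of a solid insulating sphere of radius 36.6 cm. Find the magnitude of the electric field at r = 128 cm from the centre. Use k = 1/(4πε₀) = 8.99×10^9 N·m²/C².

|E| = 1.65×10^5 V/m

Symmetry ⇒ E = E(r) r̂. Gaussian sphere of radius r = 128 cm (r > R, so the entire charge is enclosed).
Q_enc = -30 μC = -3.00×10^-5 C.
By Gauss's law, ∮E·dA = E·4πr² = Q_enc/ε₀.
E = k|Q_enc|/r² = (8.99×10^9)(3.00×10^-5)/(1.28)² = 1.65e5 N/C.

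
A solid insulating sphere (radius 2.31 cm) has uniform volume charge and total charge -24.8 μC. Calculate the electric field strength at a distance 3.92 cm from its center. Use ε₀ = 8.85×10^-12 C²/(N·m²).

Use a concentric Gaussian sphere at r = 3.92 cm (r > R, so the entire charge is enclosed).
Q_enc = -24.8 μC = -2.48×10^-5 C.
Gauss's law: E·4πr² = Q_enc/ε₀.
E = |Q_enc|/(4πε₀r²) = (2.48e-5)/(4π·8.85×10^-12·(0.0392)²) = 1.45e8 N/C.

1.45×10^8 N/C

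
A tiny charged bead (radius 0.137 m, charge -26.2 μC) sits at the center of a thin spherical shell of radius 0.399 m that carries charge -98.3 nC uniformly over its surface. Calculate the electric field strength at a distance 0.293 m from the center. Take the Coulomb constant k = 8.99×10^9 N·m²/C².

E = 2.74e6 V/m

Use a concentric Gaussian sphere at r = 0.293 m (between the bodies, 0.137 m < r < 0.399 m).
The shell at 0.399 m lies outside the Gaussian surface, so Q_enc = -26.2 μC = -2.62×10^-5 C.
Applying ∮E·dA = Q_enc/ε₀ with Φ = E(4πr²):
E = k|Q_enc|/r² = (8.99×10^9)(2.62×10^-5)/(0.293)² = 2.74×10^6 N/C.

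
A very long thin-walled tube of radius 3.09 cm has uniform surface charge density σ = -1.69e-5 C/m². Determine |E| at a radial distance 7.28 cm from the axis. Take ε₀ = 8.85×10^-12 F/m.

Take a coaxial cylindrical Gaussian surface of radius r = 7.28 cm and length L (r > 3.09 cm).
The whole shell is enclosed: λ_enc = σ·2πR = (-1.69×10^-5)·2π·(0.0309) = -3.281×10^-6 C/m.
Applying ∮E·dA = Q_enc/ε₀ with the end caps contributing no flux:
E = |λ_enc|/(2πε₀r) = (3.281e-6)/(2π·8.85×10^-12·0.0728) = 8.11×10^5 N/C.

|E| = 8.11×10^5 N/C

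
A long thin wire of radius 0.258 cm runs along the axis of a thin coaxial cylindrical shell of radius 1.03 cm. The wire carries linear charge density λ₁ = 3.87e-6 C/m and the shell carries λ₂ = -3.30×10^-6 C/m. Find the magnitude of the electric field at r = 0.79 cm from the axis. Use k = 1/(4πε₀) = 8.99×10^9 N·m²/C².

Choose a coaxial cylinder of radius r = 0.79 cm (arbitrary length L) as the Gaussian surface (between the conductors, 0.258 cm < r < 1.03 cm).
The shell at 1.03 cm lies outside the Gaussian surface, so λ_enc = λ₁ = 3.87e-6 C/m.
By Gauss's law (flux through the curved wall only), E·2πrL = λ_enc L/ε₀.
E = 2k|λ_enc|/r = 2(8.99×10^9)(3.87×10^-6)/(0.0079) = 8.81×10^6 N/C.

8.81e6 N/C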